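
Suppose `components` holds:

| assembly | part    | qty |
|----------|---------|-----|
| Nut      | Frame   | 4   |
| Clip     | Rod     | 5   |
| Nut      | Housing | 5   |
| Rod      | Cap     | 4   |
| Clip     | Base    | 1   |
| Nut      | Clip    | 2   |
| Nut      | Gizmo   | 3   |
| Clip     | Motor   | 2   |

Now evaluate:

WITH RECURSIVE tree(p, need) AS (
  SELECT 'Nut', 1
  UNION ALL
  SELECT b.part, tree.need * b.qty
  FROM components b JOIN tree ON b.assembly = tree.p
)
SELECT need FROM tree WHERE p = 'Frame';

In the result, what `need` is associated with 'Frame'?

Base: (Nut, need=1).
Iteration 1: components of {Nut} -> Clip = 1*2 = 2, Frame = 1*4 = 4, Gizmo = 1*3 = 3, Housing = 1*5 = 5.
Iteration 2: components of {Clip,Frame,Gizmo,Housing} -> Base = 2*1 = 2, Motor = 2*2 = 4, Rod = 2*5 = 10.
Iteration 3: components of {Base,Motor,Rod} -> Cap = 10*4 = 40.
Iteration 4: no further components; recursion stops.

4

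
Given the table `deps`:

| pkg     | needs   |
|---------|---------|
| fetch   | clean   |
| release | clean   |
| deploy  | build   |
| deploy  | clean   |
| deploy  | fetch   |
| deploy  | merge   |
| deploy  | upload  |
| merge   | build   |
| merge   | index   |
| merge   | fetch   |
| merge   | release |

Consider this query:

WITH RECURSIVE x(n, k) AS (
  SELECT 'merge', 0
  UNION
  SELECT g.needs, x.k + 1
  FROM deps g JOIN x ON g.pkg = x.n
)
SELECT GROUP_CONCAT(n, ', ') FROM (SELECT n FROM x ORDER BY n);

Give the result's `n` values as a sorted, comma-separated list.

Base: (merge, k=0).
Iteration 1: edges from {merge} -> (build, k=1), (fetch, k=1), (index, k=1), (release, k=1).
Iteration 2: edges from {build,fetch,index,release} -> (clean, k=2). [UNION drops 1 duplicate row(s)]
Iteration 3: no outgoing edges from {clean}; recursion stops.

build, clean, fetch, index, merge, release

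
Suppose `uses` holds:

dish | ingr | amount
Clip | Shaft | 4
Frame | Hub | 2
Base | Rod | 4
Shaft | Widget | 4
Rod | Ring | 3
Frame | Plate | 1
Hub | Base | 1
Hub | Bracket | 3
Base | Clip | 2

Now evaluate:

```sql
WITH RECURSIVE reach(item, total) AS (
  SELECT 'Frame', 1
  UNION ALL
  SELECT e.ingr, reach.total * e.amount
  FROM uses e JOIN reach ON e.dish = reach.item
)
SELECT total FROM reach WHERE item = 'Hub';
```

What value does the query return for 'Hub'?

2

Base: (Frame, total=1).
Iteration 1: components of {Frame} -> Hub = 1*2 = 2, Plate = 1*1 = 1.
Iteration 2: components of {Hub,Plate} -> Base = 2*1 = 2, Bracket = 2*3 = 6.
Iteration 3: components of {Base,Bracket} -> Clip = 2*2 = 4, Rod = 2*4 = 8.
Iteration 4: components of {Clip,Rod} -> Ring = 8*3 = 24, Shaft = 4*4 = 16.
Iteration 5: components of {Ring,Shaft} -> Widget = 16*4 = 64.
Iteration 6: no further components; recursion stops.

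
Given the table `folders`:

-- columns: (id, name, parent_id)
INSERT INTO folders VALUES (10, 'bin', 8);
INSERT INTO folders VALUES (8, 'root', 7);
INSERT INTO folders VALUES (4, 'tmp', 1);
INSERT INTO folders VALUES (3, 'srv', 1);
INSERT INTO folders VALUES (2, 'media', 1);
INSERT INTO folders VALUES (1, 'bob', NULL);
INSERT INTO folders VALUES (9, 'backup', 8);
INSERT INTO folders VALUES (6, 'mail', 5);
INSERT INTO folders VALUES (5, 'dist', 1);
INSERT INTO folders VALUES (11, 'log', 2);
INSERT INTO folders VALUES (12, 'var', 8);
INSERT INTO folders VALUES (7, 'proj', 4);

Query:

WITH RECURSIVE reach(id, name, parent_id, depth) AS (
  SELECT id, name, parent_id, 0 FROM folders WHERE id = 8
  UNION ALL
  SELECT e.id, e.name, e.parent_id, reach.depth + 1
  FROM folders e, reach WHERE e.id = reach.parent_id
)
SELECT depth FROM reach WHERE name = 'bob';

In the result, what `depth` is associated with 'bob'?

3

Base: id=8 (root), parent_id=7, depth 0.
Iteration 1: join on id=7 -> proj (id 7, parent_id=4, depth 1).
Iteration 2: join on id=4 -> tmp (id 4, parent_id=1, depth 2).
Iteration 3: join on id=1 -> bob (id 1, parent_id=NULL, depth 3).
Iteration 4: parent_id is NULL; no match; recursion stops.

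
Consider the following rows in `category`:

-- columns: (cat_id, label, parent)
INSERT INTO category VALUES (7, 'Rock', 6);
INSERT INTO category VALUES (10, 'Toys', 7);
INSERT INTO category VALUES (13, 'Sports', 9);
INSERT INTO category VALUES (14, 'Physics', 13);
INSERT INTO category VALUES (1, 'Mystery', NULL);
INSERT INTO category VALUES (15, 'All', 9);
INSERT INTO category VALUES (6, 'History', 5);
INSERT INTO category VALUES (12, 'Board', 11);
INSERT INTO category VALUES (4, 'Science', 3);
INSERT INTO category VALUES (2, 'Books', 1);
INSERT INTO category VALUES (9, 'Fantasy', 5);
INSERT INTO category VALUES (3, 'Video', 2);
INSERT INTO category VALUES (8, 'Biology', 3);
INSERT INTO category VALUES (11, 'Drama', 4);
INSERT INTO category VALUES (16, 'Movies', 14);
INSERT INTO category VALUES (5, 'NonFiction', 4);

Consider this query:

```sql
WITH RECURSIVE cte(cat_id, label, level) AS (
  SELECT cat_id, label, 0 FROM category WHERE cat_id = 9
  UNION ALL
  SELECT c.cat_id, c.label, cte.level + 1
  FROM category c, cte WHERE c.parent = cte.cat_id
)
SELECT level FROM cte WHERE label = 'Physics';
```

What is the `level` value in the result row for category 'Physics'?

2

Base: cat_id=9 (Fantasy) at level 0.
Iteration 1: rows with parent in {9} -> Sports (id 13, level 1), All (id 15, level 1).
Iteration 2: rows with parent in {13,15} -> Physics (id 14, level 2).
Iteration 3: rows with parent in {14} -> Movies (id 16, level 3).
Iteration 4: no rows with parent in {16}; recursion stops.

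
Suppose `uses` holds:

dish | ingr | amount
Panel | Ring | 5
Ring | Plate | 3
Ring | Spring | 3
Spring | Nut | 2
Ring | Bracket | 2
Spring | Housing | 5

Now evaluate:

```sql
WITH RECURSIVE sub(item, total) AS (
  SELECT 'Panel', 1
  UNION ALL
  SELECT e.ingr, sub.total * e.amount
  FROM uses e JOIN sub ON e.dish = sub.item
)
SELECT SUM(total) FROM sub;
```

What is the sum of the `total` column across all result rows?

151

Base: (Panel, total=1).
Iteration 1: components of {Panel} -> Ring = 1*5 = 5.
Iteration 2: components of {Ring} -> Bracket = 5*2 = 10, Plate = 5*3 = 15, Spring = 5*3 = 15.
Iteration 3: components of {Bracket,Plate,Spring} -> Housing = 15*5 = 75, Nut = 15*2 = 30.
Iteration 4: no further components; recursion stops.
SUM(total) = 1 + 5 + 15 + 15 + 10 + 30 + 75 = 151.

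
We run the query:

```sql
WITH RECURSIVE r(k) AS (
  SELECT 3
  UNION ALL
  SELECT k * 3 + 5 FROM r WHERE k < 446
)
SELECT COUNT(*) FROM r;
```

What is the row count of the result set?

Base: k=3.
Iteration 1: 3 < 446 holds -> k = 3 * 3 + 5 = 14.
Iteration 2: 14 < 446 holds -> k = 14 * 3 + 5 = 47.
Iteration 3: 47 < 446 holds -> k = 47 * 3 + 5 = 146.
Iteration 4: 146 < 446 holds -> k = 146 * 3 + 5 = 443.
Iteration 5: 443 < 446 holds -> k = 443 * 3 + 5 = 1334.
Iteration 6: 1334 < 446 fails; recursion stops.
Total rows emitted: 6.

6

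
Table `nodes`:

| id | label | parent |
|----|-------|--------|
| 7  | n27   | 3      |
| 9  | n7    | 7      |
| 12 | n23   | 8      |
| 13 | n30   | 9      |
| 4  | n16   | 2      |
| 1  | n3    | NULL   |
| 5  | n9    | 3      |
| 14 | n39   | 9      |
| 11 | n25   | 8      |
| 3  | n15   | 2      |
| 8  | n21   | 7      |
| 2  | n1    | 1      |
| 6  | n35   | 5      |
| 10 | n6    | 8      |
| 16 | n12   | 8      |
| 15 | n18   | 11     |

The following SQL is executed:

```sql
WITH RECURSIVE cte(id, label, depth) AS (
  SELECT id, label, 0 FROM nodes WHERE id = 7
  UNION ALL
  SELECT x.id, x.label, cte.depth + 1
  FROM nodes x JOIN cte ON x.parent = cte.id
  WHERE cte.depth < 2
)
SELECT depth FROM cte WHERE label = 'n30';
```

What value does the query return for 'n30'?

Base: id=7 (n27) at depth 0.
Iteration 1: rows with parent in {7} -> n21 (id 8, depth 1), n7 (id 9, depth 1).
Iteration 2: rows with parent in {8,9} -> n6 (id 10, depth 2), n25 (id 11, depth 2), n23 (id 12, depth 2), n30 (id 13, depth 2), n39 (id 14, depth 2), n12 (id 16, depth 2).
Iteration 3: depth < 2 fails for all current rows; recursion stops.

2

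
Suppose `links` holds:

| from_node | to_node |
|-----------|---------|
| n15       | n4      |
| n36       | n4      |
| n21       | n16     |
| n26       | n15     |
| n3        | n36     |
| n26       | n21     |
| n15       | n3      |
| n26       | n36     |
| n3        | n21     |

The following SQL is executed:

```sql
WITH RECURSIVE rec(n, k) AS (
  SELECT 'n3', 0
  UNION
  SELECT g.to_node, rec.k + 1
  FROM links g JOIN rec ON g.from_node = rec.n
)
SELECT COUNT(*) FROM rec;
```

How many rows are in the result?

Base: (n3, k=0).
Iteration 1: edges from {n3} -> (n21, k=1), (n36, k=1).
Iteration 2: edges from {n21,n36} -> (n16, k=2), (n4, k=2).
Iteration 3: no outgoing edges from {n16,n4}; recursion stops.
Total rows emitted: 5.

5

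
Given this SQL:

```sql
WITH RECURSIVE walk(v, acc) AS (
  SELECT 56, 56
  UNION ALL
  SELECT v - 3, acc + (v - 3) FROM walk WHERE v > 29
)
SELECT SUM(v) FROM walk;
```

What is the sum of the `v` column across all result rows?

425

Base: v=56, acc=56.
Iteration 1: 56 > 29 holds -> v = 56 - 3 = 53, acc = 56 + 53 = 109.
Iteration 2: 53 > 29 holds -> v = 53 - 3 = 50, acc = 109 + 50 = 159.
Iteration 3: 50 > 29 holds -> v = 50 - 3 = 47, acc = 159 + 47 = 206.
Iteration 4: 47 > 29 holds -> v = 47 - 3 = 44, acc = 206 + 44 = 250.
Iteration 5: 44 > 29 holds -> v = 44 - 3 = 41, acc = 250 + 41 = 291.
Iteration 6: 41 > 29 holds -> v = 41 - 3 = 38, acc = 291 + 38 = 329.
Iteration 7: 38 > 29 holds -> v = 38 - 3 = 35, acc = 329 + 35 = 364.
Iteration 8: 35 > 29 holds -> v = 35 - 3 = 32, acc = 364 + 32 = 396.
Iteration 9: 32 > 29 holds -> v = 32 - 3 = 29, acc = 396 + 29 = 425.
Iteration 10: 29 > 29 fails; recursion stops.
SUM(v) = 56 + 53 + 50 + 47 + 44 + 41 + 38 + 35 + 32 + 29 = 425.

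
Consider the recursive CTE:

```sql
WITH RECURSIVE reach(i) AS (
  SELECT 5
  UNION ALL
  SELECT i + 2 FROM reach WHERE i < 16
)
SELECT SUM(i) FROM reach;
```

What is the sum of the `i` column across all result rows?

Base: i=5.
Iteration 1: 5 < 16 holds -> i = 5 + 2 = 7.
Iteration 2: 7 < 16 holds -> i = 7 + 2 = 9.
Iteration 3: 9 < 16 holds -> i = 9 + 2 = 11.
Iteration 4: 11 < 16 holds -> i = 11 + 2 = 13.
Iteration 5: 13 < 16 holds -> i = 13 + 2 = 15.
Iteration 6: 15 < 16 holds -> i = 15 + 2 = 17.
Iteration 7: 17 < 16 fails; recursion stops.
SUM(i) = 5 + 7 + 9 + 11 + 13 + 15 + 17 = 77.

77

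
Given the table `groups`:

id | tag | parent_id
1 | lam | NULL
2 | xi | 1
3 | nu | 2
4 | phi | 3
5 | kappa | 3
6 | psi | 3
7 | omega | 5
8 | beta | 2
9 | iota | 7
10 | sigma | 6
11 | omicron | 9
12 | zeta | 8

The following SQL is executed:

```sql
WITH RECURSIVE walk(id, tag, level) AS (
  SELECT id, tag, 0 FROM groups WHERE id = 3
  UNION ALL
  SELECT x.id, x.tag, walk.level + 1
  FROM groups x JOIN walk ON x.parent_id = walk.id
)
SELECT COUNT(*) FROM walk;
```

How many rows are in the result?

Base: id=3 (nu) at level 0.
Iteration 1: rows with parent_id in {3} -> phi (id 4, level 1), kappa (id 5, level 1), psi (id 6, level 1).
Iteration 2: rows with parent_id in {4,5,6} -> omega (id 7, level 2), sigma (id 10, level 2).
Iteration 3: rows with parent_id in {7,10} -> iota (id 9, level 3).
Iteration 4: rows with parent_id in {9} -> omicron (id 11, level 4).
Iteration 5: no rows with parent_id in {11}; recursion stops.
Total rows emitted: 8.

8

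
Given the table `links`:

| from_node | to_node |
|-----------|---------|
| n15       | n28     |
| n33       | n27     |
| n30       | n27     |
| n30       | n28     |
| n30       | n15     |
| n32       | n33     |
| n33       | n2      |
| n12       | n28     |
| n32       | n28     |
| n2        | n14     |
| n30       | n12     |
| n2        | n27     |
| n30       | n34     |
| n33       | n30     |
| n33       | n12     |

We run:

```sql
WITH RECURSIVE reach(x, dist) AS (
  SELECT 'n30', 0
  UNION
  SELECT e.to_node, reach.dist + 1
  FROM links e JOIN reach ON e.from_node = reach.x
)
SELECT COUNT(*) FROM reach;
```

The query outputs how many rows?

7

Base: (n30, dist=0).
Iteration 1: edges from {n30} -> (n12, dist=1), (n15, dist=1), (n27, dist=1), (n28, dist=1), (n34, dist=1).
Iteration 2: edges from {n12,n15,n27,n28,n34} -> (n28, dist=2). [UNION drops 1 duplicate row(s)]
Iteration 3: no outgoing edges from {n28}; recursion stops.
Total rows emitted: 7.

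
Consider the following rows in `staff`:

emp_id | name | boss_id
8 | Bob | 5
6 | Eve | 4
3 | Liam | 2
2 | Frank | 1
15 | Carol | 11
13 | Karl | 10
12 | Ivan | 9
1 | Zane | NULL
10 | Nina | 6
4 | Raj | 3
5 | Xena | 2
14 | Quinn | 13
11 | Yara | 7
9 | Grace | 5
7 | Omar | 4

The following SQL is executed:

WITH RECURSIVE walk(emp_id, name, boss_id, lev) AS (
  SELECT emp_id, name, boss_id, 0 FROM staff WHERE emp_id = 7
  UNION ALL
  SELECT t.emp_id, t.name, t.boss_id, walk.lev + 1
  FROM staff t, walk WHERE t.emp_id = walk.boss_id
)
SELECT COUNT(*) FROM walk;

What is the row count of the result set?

5

Base: emp_id=7 (Omar), boss_id=4, lev 0.
Iteration 1: join on emp_id=4 -> Raj (id 4, boss_id=3, lev 1).
Iteration 2: join on emp_id=3 -> Liam (id 3, boss_id=2, lev 2).
Iteration 3: join on emp_id=2 -> Frank (id 2, boss_id=1, lev 3).
Iteration 4: join on emp_id=1 -> Zane (id 1, boss_id=NULL, lev 4).
Iteration 5: boss_id is NULL; no match; recursion stops.
Total rows emitted: 5.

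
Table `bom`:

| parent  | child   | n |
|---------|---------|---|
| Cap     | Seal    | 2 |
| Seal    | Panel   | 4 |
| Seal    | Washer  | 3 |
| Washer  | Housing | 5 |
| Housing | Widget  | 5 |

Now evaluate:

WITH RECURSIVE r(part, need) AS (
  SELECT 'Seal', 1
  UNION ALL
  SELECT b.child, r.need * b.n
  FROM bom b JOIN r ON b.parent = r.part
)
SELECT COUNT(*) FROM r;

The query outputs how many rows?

5

Base: (Seal, need=1).
Iteration 1: components of {Seal} -> Panel = 1*4 = 4, Washer = 1*3 = 3.
Iteration 2: components of {Panel,Washer} -> Housing = 3*5 = 15.
Iteration 3: components of {Housing} -> Widget = 15*5 = 75.
Iteration 4: no further components; recursion stops.
Total rows emitted: 5.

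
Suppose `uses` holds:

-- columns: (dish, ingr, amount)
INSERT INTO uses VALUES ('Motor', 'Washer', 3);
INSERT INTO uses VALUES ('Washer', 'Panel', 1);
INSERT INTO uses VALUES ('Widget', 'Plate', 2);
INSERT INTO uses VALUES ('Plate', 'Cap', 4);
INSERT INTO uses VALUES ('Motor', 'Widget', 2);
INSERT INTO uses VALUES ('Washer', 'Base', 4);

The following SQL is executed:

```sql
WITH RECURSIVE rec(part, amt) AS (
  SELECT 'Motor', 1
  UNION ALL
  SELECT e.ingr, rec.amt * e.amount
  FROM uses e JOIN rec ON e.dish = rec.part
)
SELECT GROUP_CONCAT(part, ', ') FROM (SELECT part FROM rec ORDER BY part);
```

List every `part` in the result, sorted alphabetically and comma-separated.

Base, Cap, Motor, Panel, Plate, Washer, Widget

Base: (Motor, amt=1).
Iteration 1: components of {Motor} -> Washer = 1*3 = 3, Widget = 1*2 = 2.
Iteration 2: components of {Washer,Widget} -> Base = 3*4 = 12, Panel = 3*1 = 3, Plate = 2*2 = 4.
Iteration 3: components of {Base,Panel,Plate} -> Cap = 4*4 = 16.
Iteration 4: no further components; recursion stops.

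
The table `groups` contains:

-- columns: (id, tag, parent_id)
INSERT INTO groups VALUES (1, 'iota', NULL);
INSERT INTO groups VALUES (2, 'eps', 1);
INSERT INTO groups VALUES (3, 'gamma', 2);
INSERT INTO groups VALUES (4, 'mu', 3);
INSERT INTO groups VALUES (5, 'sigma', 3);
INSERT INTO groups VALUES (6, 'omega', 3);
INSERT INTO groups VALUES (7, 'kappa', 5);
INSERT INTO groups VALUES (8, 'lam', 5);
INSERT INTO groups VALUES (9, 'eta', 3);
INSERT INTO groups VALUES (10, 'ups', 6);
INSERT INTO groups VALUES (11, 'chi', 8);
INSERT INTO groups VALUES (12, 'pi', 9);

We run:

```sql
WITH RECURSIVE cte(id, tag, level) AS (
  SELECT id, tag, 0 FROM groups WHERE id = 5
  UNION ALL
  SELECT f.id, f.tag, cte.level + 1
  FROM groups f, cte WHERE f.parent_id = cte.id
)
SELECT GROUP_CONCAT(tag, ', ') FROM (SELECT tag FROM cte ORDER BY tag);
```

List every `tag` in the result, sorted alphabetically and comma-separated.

chi, kappa, lam, sigma

Base: id=5 (sigma) at level 0.
Iteration 1: rows with parent_id in {5} -> kappa (id 7, level 1), lam (id 8, level 1).
Iteration 2: rows with parent_id in {7,8} -> chi (id 11, level 2).
Iteration 3: no rows with parent_id in {11}; recursion stops.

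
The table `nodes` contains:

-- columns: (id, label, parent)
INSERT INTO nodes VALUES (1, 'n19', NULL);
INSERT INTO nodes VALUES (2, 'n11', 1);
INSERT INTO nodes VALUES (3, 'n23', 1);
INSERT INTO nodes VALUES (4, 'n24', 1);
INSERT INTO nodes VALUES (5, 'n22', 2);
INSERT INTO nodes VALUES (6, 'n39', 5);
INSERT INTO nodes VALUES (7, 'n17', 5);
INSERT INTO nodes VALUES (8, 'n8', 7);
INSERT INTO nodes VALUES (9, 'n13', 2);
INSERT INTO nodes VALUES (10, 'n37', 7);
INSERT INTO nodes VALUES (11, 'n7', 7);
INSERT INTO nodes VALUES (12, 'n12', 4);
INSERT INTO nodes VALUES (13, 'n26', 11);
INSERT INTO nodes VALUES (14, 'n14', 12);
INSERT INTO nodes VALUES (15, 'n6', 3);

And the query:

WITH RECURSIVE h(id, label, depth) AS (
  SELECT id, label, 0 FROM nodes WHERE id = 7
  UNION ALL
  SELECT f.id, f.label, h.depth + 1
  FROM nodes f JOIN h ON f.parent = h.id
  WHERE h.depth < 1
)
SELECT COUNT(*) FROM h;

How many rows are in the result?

Base: id=7 (n17) at depth 0.
Iteration 1: rows with parent in {7} -> n8 (id 8, depth 1), n37 (id 10, depth 1), n7 (id 11, depth 1).
Iteration 2: depth < 1 fails for all current rows; recursion stops.
Total rows emitted: 4.

4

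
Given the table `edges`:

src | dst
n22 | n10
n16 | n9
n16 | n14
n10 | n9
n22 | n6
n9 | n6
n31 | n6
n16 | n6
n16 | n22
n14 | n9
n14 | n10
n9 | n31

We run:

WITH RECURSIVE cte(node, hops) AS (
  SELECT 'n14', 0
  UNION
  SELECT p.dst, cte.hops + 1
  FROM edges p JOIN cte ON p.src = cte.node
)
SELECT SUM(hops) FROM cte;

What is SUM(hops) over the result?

Base: (n14, hops=0).
Iteration 1: edges from {n14} -> (n10, hops=1), (n9, hops=1).
Iteration 2: edges from {n10,n9} -> (n31, hops=2), (n6, hops=2), (n9, hops=2).
Iteration 3: edges from {n31,n6,n9} -> (n31, hops=3), (n6, hops=3). [UNION drops 1 duplicate row(s)]
Iteration 4: edges from {n31,n6} -> (n6, hops=4).
Iteration 5: no outgoing edges from {n6}; recursion stops.
SUM(hops) = 0 + 1 + 1 + 2 + 2 + 2 + 3 + 3 + 4 = 18.

18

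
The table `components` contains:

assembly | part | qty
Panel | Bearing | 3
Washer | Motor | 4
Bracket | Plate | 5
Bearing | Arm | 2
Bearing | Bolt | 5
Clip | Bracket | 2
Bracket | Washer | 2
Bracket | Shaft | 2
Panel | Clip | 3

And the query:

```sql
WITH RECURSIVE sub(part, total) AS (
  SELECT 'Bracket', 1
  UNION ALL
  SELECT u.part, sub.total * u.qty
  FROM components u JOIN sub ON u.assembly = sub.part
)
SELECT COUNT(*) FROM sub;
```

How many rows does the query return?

5

Base: (Bracket, total=1).
Iteration 1: components of {Bracket} -> Plate = 1*5 = 5, Shaft = 1*2 = 2, Washer = 1*2 = 2.
Iteration 2: components of {Plate,Shaft,Washer} -> Motor = 2*4 = 8.
Iteration 3: no further components; recursion stops.
Total rows emitted: 5.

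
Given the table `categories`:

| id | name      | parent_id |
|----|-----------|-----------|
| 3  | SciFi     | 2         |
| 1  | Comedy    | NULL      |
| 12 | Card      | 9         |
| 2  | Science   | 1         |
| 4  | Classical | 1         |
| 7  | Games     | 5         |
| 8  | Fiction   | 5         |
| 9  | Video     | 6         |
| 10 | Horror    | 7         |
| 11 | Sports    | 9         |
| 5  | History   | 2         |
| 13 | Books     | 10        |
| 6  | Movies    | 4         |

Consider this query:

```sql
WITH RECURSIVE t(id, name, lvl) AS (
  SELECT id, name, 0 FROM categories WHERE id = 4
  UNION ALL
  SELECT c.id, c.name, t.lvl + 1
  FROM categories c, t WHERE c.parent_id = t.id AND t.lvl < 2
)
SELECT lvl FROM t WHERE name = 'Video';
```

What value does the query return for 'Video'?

Base: id=4 (Classical) at lvl 0.
Iteration 1: rows with parent_id in {4} -> Movies (id 6, lvl 1).
Iteration 2: rows with parent_id in {6} -> Video (id 9, lvl 2).
Iteration 3: lvl < 2 fails for all current rows; recursion stops.

2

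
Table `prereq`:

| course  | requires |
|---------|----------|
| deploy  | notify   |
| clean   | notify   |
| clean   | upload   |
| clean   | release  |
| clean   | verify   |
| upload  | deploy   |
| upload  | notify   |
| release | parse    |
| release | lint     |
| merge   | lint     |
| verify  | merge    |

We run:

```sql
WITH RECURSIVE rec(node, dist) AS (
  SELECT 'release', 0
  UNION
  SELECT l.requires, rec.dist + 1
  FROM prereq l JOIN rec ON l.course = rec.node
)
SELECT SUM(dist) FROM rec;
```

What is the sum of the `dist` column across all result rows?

Base: (release, dist=0).
Iteration 1: edges from {release} -> (lint, dist=1), (parse, dist=1).
Iteration 2: no outgoing edges from {lint,parse}; recursion stops.
SUM(dist) = 0 + 1 + 1 = 2.

2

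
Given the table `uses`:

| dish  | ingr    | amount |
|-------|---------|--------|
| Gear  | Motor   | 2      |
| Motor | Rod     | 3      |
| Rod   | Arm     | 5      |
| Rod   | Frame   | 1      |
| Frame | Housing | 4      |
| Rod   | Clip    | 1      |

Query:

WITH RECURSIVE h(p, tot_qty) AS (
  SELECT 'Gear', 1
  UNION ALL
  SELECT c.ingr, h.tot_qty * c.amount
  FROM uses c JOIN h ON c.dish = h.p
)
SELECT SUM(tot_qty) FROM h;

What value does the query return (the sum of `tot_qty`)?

Base: (Gear, tot_qty=1).
Iteration 1: components of {Gear} -> Motor = 1*2 = 2.
Iteration 2: components of {Motor} -> Rod = 2*3 = 6.
Iteration 3: components of {Rod} -> Arm = 6*5 = 30, Clip = 6*1 = 6, Frame = 6*1 = 6.
Iteration 4: components of {Arm,Clip,Frame} -> Housing = 6*4 = 24.
Iteration 5: no further components; recursion stops.
SUM(tot_qty) = 1 + 2 + 6 + 30 + 6 + 6 + 24 = 75.

75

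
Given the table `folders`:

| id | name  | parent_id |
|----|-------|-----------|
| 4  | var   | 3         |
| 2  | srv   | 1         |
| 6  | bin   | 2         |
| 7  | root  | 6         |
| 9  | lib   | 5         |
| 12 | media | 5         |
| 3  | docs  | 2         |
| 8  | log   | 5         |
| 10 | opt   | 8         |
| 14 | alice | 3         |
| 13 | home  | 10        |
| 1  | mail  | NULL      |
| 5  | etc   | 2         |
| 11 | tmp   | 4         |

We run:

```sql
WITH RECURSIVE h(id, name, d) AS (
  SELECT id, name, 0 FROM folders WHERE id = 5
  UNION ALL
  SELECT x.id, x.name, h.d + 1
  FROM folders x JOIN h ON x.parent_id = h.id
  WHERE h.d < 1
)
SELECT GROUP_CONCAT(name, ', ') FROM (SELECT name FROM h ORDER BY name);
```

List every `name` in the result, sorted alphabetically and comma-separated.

etc, lib, log, media

Base: id=5 (etc) at d 0.
Iteration 1: rows with parent_id in {5} -> log (id 8, d 1), lib (id 9, d 1), media (id 12, d 1).
Iteration 2: d < 1 fails for all current rows; recursion stops.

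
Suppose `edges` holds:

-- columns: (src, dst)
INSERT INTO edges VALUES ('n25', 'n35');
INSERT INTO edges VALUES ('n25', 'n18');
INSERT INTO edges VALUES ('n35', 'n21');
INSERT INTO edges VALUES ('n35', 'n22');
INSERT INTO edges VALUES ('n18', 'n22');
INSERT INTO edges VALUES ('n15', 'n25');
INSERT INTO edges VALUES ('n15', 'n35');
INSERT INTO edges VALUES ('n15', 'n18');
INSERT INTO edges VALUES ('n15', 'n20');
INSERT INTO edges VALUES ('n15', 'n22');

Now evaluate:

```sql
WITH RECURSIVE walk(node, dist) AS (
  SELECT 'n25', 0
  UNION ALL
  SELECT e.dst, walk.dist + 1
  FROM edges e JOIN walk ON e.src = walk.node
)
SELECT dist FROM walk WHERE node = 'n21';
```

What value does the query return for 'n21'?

2

Base: (n25, dist=0).
Iteration 1: edges from {n25} -> (n18, dist=1), (n35, dist=1).
Iteration 2: edges from {n18,n35} -> (n21, dist=2), (n22, dist=2) x2. [UNION ALL keeps all 3 new rows, including repeats]
Iteration 3: no outgoing edges from {n21,n22}; recursion stops.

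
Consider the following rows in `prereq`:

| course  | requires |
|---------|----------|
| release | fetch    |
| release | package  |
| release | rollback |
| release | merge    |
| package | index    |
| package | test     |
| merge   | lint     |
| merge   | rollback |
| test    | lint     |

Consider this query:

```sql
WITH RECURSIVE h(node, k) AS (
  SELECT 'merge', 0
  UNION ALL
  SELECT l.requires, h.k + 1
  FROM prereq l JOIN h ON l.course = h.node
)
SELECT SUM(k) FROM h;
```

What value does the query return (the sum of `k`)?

2

Base: (merge, k=0).
Iteration 1: edges from {merge} -> (lint, k=1), (rollback, k=1).
Iteration 2: no outgoing edges from {lint,rollback}; recursion stops.
SUM(k) = 0 + 1 + 1 = 2.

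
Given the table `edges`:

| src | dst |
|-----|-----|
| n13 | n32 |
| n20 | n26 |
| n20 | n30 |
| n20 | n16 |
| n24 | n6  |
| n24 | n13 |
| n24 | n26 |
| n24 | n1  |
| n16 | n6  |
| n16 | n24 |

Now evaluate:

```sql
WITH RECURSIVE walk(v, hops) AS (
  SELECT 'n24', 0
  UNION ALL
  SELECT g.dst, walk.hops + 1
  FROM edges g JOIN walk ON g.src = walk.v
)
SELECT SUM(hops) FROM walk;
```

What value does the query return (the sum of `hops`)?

6

Base: (n24, hops=0).
Iteration 1: edges from {n24} -> (n1, hops=1), (n13, hops=1), (n26, hops=1), (n6, hops=1).
Iteration 2: edges from {n1,n13,n26,n6} -> (n32, hops=2).
Iteration 3: no outgoing edges from {n32}; recursion stops.
SUM(hops) = 0 + 1 + 1 + 1 + 1 + 2 = 6.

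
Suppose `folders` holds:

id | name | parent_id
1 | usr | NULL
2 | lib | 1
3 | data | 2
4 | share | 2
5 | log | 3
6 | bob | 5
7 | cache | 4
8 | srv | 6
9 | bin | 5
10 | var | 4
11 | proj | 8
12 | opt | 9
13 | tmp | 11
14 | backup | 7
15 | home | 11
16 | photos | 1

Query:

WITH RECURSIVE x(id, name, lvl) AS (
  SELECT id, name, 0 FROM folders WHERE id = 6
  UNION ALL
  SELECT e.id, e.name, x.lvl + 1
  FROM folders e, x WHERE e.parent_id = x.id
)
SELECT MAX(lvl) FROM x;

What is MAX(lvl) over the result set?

Base: id=6 (bob) at lvl 0.
Iteration 1: rows with parent_id in {6} -> srv (id 8, lvl 1).
Iteration 2: rows with parent_id in {8} -> proj (id 11, lvl 2).
Iteration 3: rows with parent_id in {11} -> tmp (id 13, lvl 3), home (id 15, lvl 3).
Iteration 4: no rows with parent_id in {13,15}; recursion stops.
lvl values: 0, 1, 2, 3, 3; the maximum is 3.

3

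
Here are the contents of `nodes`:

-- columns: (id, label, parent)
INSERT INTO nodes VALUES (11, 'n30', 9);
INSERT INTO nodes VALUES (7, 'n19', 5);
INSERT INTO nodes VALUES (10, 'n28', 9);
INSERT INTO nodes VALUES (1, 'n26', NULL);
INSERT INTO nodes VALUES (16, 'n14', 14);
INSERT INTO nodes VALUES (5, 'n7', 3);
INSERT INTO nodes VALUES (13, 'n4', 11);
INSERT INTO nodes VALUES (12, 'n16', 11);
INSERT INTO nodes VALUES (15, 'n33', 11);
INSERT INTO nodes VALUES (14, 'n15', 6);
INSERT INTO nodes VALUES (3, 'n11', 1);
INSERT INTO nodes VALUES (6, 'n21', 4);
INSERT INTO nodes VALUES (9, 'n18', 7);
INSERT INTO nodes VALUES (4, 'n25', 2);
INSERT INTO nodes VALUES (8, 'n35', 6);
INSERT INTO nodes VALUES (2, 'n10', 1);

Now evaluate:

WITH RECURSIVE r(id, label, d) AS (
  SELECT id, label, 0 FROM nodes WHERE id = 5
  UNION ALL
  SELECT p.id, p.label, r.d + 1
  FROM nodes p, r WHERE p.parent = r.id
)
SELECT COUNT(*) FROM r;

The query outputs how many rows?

8

Base: id=5 (n7) at d 0.
Iteration 1: rows with parent in {5} -> n19 (id 7, d 1).
Iteration 2: rows with parent in {7} -> n18 (id 9, d 2).
Iteration 3: rows with parent in {9} -> n28 (id 10, d 3), n30 (id 11, d 3).
Iteration 4: rows with parent in {10,11} -> n16 (id 12, d 4), n4 (id 13, d 4), n33 (id 15, d 4).
Iteration 5: no rows with parent in {12,13,15}; recursion stops.
Total rows emitted: 8.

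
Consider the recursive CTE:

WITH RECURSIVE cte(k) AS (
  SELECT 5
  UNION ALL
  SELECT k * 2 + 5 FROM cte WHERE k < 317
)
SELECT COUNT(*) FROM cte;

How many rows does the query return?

7

Base: k=5.
Iteration 1: 5 < 317 holds -> k = 5 * 2 + 5 = 15.
Iteration 2: 15 < 317 holds -> k = 15 * 2 + 5 = 35.
Iteration 3: 35 < 317 holds -> k = 35 * 2 + 5 = 75.
Iteration 4: 75 < 317 holds -> k = 75 * 2 + 5 = 155.
Iteration 5: 155 < 317 holds -> k = 155 * 2 + 5 = 315.
Iteration 6: 315 < 317 holds -> k = 315 * 2 + 5 = 635.
Iteration 7: 635 < 317 fails; recursion stops.
Total rows emitted: 7.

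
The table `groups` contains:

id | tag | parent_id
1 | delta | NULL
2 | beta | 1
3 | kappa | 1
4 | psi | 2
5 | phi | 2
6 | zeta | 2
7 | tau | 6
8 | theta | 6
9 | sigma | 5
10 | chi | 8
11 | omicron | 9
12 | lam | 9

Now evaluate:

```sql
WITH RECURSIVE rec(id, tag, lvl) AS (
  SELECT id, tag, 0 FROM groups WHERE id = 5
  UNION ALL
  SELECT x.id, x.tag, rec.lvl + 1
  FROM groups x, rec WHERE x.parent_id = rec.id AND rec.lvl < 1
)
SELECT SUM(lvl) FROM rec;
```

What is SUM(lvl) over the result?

Base: id=5 (phi) at lvl 0.
Iteration 1: rows with parent_id in {5} -> sigma (id 9, lvl 1).
Iteration 2: lvl < 1 fails for all current rows; recursion stops.
SUM(lvl) = 0 + 1 = 1.

1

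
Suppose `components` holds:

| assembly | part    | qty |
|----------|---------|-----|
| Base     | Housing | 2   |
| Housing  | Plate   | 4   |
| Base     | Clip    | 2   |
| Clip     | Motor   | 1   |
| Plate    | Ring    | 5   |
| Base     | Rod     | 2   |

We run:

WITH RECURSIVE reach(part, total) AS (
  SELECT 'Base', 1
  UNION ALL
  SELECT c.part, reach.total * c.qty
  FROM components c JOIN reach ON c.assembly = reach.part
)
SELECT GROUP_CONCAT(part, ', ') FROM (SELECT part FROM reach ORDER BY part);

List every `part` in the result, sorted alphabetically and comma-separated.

Base: (Base, total=1).
Iteration 1: components of {Base} -> Clip = 1*2 = 2, Housing = 1*2 = 2, Rod = 1*2 = 2.
Iteration 2: components of {Clip,Housing,Rod} -> Motor = 2*1 = 2, Plate = 2*4 = 8.
Iteration 3: components of {Motor,Plate} -> Ring = 8*5 = 40.
Iteration 4: no further components; recursion stops.

Base, Clip, Housing, Motor, Plate, Ring, Rod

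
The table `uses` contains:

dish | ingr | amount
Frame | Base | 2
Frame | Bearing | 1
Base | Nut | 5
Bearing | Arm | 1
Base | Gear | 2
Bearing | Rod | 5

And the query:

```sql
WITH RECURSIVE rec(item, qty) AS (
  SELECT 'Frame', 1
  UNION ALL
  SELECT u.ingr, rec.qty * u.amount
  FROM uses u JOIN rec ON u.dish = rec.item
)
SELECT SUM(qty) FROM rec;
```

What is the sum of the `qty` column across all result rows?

Base: (Frame, qty=1).
Iteration 1: components of {Frame} -> Base = 1*2 = 2, Bearing = 1*1 = 1.
Iteration 2: components of {Base,Bearing} -> Arm = 1*1 = 1, Gear = 2*2 = 4, Nut = 2*5 = 10, Rod = 1*5 = 5.
Iteration 3: no further components; recursion stops.
SUM(qty) = 1 + 2 + 1 + 10 + 4 + 1 + 5 = 24.

24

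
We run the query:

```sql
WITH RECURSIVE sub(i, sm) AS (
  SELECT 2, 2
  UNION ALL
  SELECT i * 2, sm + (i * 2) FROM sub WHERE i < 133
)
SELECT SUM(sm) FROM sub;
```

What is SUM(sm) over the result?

Base: i=2, sm=2.
Iteration 1: 2 < 133 holds -> i = 2 * 2 = 4, sm = 2 + 4 = 6.
Iteration 2: 4 < 133 holds -> i = 4 * 2 = 8, sm = 6 + 8 = 14.
Iteration 3: 8 < 133 holds -> i = 8 * 2 = 16, sm = 14 + 16 = 30.
Iteration 4: 16 < 133 holds -> i = 16 * 2 = 32, sm = 30 + 32 = 62.
Iteration 5: 32 < 133 holds -> i = 32 * 2 = 64, sm = 62 + 64 = 126.
Iteration 6: 64 < 133 holds -> i = 64 * 2 = 128, sm = 126 + 128 = 254.
Iteration 7: 128 < 133 holds -> i = 128 * 2 = 256, sm = 254 + 256 = 510.
Iteration 8: 256 < 133 fails; recursion stops.
SUM(sm) = 2 + 6 + 14 + 30 + 62 + 126 + 254 + 510 = 1004.

1004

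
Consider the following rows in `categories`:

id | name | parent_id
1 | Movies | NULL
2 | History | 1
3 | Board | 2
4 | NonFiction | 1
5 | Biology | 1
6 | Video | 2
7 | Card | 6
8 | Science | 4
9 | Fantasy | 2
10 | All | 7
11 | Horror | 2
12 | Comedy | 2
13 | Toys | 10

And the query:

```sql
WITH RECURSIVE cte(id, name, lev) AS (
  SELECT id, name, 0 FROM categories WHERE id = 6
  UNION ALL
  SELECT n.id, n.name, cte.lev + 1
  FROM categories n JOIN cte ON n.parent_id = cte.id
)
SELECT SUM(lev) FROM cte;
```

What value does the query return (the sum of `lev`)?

6

Base: id=6 (Video) at lev 0.
Iteration 1: rows with parent_id in {6} -> Card (id 7, lev 1).
Iteration 2: rows with parent_id in {7} -> All (id 10, lev 2).
Iteration 3: rows with parent_id in {10} -> Toys (id 13, lev 3).
Iteration 4: no rows with parent_id in {13}; recursion stops.
SUM(lev) = 0 + 1 + 2 + 3 = 6.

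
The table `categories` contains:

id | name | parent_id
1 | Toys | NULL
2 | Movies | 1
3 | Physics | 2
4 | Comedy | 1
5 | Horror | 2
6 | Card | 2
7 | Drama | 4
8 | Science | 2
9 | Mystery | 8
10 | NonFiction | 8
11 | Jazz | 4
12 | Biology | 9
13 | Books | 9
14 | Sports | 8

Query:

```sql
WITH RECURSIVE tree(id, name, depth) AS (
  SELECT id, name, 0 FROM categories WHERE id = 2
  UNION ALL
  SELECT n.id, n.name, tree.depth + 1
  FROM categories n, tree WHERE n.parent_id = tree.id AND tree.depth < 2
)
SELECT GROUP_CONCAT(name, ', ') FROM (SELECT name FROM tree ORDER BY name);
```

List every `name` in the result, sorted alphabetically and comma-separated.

Base: id=2 (Movies) at depth 0.
Iteration 1: rows with parent_id in {2} -> Physics (id 3, depth 1), Horror (id 5, depth 1), Card (id 6, depth 1), Science (id 8, depth 1).
Iteration 2: rows with parent_id in {3,5,6,8} -> Mystery (id 9, depth 2), NonFiction (id 10, depth 2), Sports (id 14, depth 2).
Iteration 3: depth < 2 fails for all current rows; recursion stops.

Card, Horror, Movies, Mystery, NonFiction, Physics, Science, Sports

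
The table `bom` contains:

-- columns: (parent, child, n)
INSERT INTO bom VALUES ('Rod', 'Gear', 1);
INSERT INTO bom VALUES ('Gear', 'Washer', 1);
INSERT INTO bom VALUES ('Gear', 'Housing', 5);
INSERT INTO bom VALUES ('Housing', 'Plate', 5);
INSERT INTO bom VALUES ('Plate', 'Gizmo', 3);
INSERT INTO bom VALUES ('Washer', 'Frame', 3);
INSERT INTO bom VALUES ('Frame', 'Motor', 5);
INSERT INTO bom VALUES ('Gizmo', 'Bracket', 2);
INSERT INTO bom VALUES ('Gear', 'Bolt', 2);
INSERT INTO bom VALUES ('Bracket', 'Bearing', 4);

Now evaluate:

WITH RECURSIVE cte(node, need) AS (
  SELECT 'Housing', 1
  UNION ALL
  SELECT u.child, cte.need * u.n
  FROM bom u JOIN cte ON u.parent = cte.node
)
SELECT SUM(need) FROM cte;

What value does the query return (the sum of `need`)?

171

Base: (Housing, need=1).
Iteration 1: components of {Housing} -> Plate = 1*5 = 5.
Iteration 2: components of {Plate} -> Gizmo = 5*3 = 15.
Iteration 3: components of {Gizmo} -> Bracket = 15*2 = 30.
Iteration 4: components of {Bracket} -> Bearing = 30*4 = 120.
Iteration 5: no further components; recursion stops.
SUM(need) = 1 + 5 + 15 + 30 + 120 = 171.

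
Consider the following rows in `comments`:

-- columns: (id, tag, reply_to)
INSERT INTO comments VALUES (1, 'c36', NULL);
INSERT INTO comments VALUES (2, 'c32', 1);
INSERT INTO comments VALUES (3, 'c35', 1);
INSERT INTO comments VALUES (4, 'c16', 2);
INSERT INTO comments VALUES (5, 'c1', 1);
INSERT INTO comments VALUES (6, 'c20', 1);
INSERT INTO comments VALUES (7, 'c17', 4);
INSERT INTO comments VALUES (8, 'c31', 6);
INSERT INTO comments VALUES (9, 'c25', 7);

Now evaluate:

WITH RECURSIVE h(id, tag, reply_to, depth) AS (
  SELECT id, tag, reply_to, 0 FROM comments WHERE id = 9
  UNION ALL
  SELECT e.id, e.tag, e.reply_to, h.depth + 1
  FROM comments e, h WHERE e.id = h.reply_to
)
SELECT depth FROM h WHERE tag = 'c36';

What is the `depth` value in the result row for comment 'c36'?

4

Base: id=9 (c25), reply_to=7, depth 0.
Iteration 1: join on id=7 -> c17 (id 7, reply_to=4, depth 1).
Iteration 2: join on id=4 -> c16 (id 4, reply_to=2, depth 2).
Iteration 3: join on id=2 -> c32 (id 2, reply_to=1, depth 3).
Iteration 4: join on id=1 -> c36 (id 1, reply_to=NULL, depth 4).
Iteration 5: reply_to is NULL; no match; recursion stops.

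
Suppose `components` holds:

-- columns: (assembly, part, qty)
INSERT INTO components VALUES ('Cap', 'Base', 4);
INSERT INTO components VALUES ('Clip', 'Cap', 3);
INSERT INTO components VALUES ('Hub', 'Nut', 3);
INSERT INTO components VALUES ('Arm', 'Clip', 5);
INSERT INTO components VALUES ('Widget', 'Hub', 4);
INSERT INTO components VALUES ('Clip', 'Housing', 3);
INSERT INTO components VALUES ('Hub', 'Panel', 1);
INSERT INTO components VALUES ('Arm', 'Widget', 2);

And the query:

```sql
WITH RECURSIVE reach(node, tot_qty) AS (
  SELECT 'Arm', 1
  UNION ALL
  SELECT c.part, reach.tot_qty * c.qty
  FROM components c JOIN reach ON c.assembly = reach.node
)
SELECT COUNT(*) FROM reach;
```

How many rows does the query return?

9

Base: (Arm, tot_qty=1).
Iteration 1: components of {Arm} -> Clip = 1*5 = 5, Widget = 1*2 = 2.
Iteration 2: components of {Clip,Widget} -> Cap = 5*3 = 15, Housing = 5*3 = 15, Hub = 2*4 = 8.
Iteration 3: components of {Cap,Housing,Hub} -> Base = 15*4 = 60, Nut = 8*3 = 24, Panel = 8*1 = 8.
Iteration 4: no further components; recursion stops.
Total rows emitted: 9.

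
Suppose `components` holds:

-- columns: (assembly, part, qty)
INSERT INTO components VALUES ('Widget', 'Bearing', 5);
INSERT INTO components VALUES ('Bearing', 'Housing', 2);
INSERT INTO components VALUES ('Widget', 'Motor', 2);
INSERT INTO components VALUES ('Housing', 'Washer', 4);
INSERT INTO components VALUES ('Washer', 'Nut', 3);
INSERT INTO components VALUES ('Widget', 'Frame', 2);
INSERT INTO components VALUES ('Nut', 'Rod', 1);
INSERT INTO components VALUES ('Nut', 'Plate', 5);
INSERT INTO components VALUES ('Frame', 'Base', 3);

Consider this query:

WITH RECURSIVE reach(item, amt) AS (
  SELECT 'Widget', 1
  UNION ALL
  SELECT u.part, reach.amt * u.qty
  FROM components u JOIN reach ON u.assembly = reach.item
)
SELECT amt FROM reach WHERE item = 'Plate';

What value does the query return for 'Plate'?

Base: (Widget, amt=1).
Iteration 1: components of {Widget} -> Bearing = 1*5 = 5, Frame = 1*2 = 2, Motor = 1*2 = 2.
Iteration 2: components of {Bearing,Frame,Motor} -> Base = 2*3 = 6, Housing = 5*2 = 10.
Iteration 3: components of {Base,Housing} -> Washer = 10*4 = 40.
Iteration 4: components of {Washer} -> Nut = 40*3 = 120.
Iteration 5: components of {Nut} -> Plate = 120*5 = 600, Rod = 120*1 = 120.
Iteration 6: no further components; recursion stops.

600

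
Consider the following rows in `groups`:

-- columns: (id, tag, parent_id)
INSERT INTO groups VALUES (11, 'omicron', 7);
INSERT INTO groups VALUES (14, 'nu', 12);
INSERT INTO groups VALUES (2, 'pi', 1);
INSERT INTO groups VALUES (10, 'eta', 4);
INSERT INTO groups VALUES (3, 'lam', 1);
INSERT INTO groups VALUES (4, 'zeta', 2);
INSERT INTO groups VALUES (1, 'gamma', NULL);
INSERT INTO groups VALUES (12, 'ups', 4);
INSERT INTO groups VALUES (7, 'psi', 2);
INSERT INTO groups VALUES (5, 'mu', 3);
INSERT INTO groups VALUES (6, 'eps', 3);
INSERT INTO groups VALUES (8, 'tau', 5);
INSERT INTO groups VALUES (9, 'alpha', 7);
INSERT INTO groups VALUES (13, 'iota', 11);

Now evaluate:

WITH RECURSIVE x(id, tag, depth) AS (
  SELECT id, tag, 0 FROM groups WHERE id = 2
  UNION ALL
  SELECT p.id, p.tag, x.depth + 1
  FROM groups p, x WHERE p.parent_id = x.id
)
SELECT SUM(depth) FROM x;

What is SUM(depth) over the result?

Base: id=2 (pi) at depth 0.
Iteration 1: rows with parent_id in {2} -> zeta (id 4, depth 1), psi (id 7, depth 1).
Iteration 2: rows with parent_id in {4,7} -> alpha (id 9, depth 2), eta (id 10, depth 2), omicron (id 11, depth 2), ups (id 12, depth 2).
Iteration 3: rows with parent_id in {9,10,11,12} -> iota (id 13, depth 3), nu (id 14, depth 3).
Iteration 4: no rows with parent_id in {13,14}; recursion stops.
SUM(depth) = 0 + 1 + 1 + 2 + 2 + 2 + 2 + 3 + 3 = 16.

16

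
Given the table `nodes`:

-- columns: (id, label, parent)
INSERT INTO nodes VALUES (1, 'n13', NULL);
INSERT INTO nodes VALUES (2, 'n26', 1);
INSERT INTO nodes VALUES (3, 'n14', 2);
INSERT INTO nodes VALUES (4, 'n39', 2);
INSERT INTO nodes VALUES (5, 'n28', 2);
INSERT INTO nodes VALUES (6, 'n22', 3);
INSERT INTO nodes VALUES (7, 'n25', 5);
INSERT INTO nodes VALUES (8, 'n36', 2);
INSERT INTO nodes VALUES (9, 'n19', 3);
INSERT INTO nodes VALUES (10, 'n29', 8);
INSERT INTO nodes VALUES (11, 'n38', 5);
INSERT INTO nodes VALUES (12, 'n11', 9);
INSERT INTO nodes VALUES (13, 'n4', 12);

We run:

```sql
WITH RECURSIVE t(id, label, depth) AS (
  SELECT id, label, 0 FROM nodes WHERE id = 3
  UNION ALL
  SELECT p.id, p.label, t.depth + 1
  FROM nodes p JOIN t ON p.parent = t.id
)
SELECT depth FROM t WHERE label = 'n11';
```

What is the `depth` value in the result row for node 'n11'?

2

Base: id=3 (n14) at depth 0.
Iteration 1: rows with parent in {3} -> n22 (id 6, depth 1), n19 (id 9, depth 1).
Iteration 2: rows with parent in {6,9} -> n11 (id 12, depth 2).
Iteration 3: rows with parent in {12} -> n4 (id 13, depth 3).
Iteration 4: no rows with parent in {13}; recursion stops.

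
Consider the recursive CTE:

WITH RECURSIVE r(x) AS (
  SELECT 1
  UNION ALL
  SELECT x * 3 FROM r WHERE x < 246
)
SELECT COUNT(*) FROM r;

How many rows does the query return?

Base: x=1.
Iteration 1: 1 < 246 holds -> x = 1 * 3 = 3.
Iteration 2: 3 < 246 holds -> x = 3 * 3 = 9.
Iteration 3: 9 < 246 holds -> x = 9 * 3 = 27.
Iteration 4: 27 < 246 holds -> x = 27 * 3 = 81.
Iteration 5: 81 < 246 holds -> x = 81 * 3 = 243.
Iteration 6: 243 < 246 holds -> x = 243 * 3 = 729.
Iteration 7: 729 < 246 fails; recursion stops.
Total rows emitted: 7.

7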